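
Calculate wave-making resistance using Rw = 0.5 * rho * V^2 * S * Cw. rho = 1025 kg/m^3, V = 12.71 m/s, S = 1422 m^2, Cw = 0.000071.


Formula: Rw = 0.5 * rho * V^2 * S * Cw
Step 1 — V^2 = 12.71^2 = 161.5441
Step 2 — 0.5 * rho * V^2 = 0.5 * 1025 * 161.5441 = 82791.35125
Step 3 — Rw = 82791.35125 * 1422 * 0.000071 ≈ 8358.8 N (5 s.f.)

8358.8 N


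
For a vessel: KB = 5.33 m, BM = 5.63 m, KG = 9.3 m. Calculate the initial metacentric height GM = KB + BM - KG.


Formula: GM = KB + BM - KG
Step 1 — KM = KB + BM = 5.33 + 5.63 = 10.96 m
Step 2 — GM = KM - KG = 10.96 - 9.3 = 1.66 m

1.66 m


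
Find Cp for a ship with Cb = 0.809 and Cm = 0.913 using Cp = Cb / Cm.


Formula: Cp = Cb / Cm
Substituting: Cp = 0.809 / 0.913
Result: Cp ≈ 0.88609 (5 s.f.)

0.88609


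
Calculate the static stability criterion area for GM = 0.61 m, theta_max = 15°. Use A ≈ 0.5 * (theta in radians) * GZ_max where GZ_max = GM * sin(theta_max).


Formula: GZ_max = GM * sin(theta); Area = 0.5 * theta_rad * GZ_max
Step 1 — GZ_max = 0.61 * sin(15°) = 0.61 * 0.258819 = 0.15788 m
Step 2 — theta_rad = 15 * pi/180 = 0.261799 rad
Step 3 — Area = 0.5 * 0.261799 * 0.15788 ≈ 0.020666 m·rad (5 s.f.)

0.020666 m·rad


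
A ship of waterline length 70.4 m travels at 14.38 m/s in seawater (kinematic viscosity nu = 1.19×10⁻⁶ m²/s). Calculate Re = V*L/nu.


Formula: Re = V * L / nu
Step 1 — V * L = 14.38 * 70.4 = 1012.352 m^2/s
Step 2 — Re = 1012.352 / 1.19e-6 = 8.51e+08

8.51e+08


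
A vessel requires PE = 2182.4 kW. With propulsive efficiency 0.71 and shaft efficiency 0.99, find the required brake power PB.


Formula: PB = PE / (eta_D * eta_S)
Step 1 — combined efficiency = eta_D * eta_S = 0.71 * 0.99 = 0.7029
Step 2 — PB = 2182.4 / 0.7029 ≈ 3104.9 kW (5 s.f.)

3104.9 kW


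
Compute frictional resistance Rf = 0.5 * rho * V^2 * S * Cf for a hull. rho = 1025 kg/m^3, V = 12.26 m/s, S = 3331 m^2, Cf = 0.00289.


Formula: Rf = 0.5 * rho * V^2 * S * Cf
Step 1 — V^2 = 12.26^2 = 150.3076
Step 2 — 0.5 * rho * V^2 = 0.5 * 1025 * 150.3076 = 77032.645
Step 3 — Rf = 77032.645 * 3331 * 0.00289 ≈ 741560 N (5 s.f.)

741560 N


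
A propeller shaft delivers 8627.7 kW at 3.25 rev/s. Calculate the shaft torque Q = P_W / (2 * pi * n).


Formula: Q = P_W / (2 * pi * n)
Step 1 — P_W = 8627.7 kW * 1000 = 8627700.0 W
Step 2 — 2 * pi * n = 2 * pi * 3.25 = 20.420352
Step 3 — Q = 8627700.0 / 20.420352 ≈ 422500 N·m (5 s.f.)

422500 N·m


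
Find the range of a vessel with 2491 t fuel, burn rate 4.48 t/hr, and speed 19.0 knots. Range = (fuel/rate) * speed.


Formula: endurance = fuel / rate; range = endurance * speed
Step 1 — endurance = 2491 / 4.48 = 556.0268 hours
Step 2 — range = 556.0268 * 19.0 ≈ 10565 nautical miles (5 s.f.)

10565 NM


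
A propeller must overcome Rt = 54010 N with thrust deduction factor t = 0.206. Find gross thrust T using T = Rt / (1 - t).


Formula: T = Rt / (1 - t)
Step 1 — (1 - t) = 1 - 0.206 = 0.794
Step 2 — T = 54010 / 0.794 ≈ 68023 N (5 s.f.)

68023 N


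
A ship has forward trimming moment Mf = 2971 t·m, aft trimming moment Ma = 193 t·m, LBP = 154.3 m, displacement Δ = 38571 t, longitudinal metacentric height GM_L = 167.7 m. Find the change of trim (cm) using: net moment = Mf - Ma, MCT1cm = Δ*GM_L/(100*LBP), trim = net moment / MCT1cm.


Formula: net trimming moment = Mf - Ma; MCT1cm = Δ*GM_L/(100*LBP); trim = net moment / MCT1cm
Step 1 — net trimming moment = 2971 - 193 = 2778 t·m
Step 2 — MCT1cm = 38571 * 167.7 / (100 * 154.3) = 419.2065 t·m/cm
Step 3 — trim = 2778 / 419.2065 ≈ 6.6268 cm (5 s.f.)

6.6268 cm


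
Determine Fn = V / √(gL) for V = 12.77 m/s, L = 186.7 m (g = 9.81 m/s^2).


Formula: Fn = V / sqrt(g * L)
Step 1 — g * L = 9.81 * 186.7 = 1831.527
Step 2 — sqrt(g * L) = sqrt(1831.527) = 42.796343
Step 3 — Fn = 12.77 / 42.796343 ≈ 0.29839 (5 s.f.)

0.29839


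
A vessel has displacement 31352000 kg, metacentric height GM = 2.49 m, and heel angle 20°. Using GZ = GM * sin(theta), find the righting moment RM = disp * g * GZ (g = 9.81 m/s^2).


Formula: GZ = GM * sin(theta); RM = disp * g * GZ
Step 1 — GZ = 2.49 * sin(20°) = 2.49 * 0.34202 = 0.85163 m
Step 2 — RM = 31352000 * 9.81 * 0.85163 ≈ 261930000 N·m (5 s.f.)

261930000 N·m


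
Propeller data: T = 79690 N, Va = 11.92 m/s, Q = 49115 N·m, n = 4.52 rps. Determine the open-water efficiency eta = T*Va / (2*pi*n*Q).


Formula: eta = T * Va / (2 * pi * n * Q)
Step 1 — numerator = T * Va = 79690 * 11.92 = 949904.8
Step 2 — 2 * pi * n = 2 * pi * 4.52 = 28.399998
Step 3 — denominator = 28.399998 * 49115 = 1394865.9
Step 4 — eta = 949904.8 / 1394865.9 ≈ 0.68100 (5 s.f.)

0.68100


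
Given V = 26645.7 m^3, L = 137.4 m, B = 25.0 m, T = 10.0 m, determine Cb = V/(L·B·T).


Formula: Cb = V / (L * B * T)
Step 1 — L * B * T = 137.4 * 25.0 * 10.0 = 34350.0 m^3
Step 2 — Cb = 26645.7 / 34350.0 ≈ 0.77571 (5 s.f.)

0.77571


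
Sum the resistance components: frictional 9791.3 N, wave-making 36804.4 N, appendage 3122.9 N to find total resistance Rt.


Formula: Rt = Rf + Rw + Ra
Substituting: Rt = 9791.3 + 36804.4 + 3122.9
Result: Rt = 49718.6 N

49718.6 N


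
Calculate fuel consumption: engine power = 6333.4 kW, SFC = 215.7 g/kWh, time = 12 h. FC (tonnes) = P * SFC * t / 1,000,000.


Formula: FC (tonnes) = P * SFC * t / 1,000,000
Step 1 — P * SFC * t = 6333.4 * 215.7 * 12 = 16393372.56 g
Step 2 — FC (tonnes) = 16393372.56 / 1,000,000 ≈ 16.393 tonnes (5 s.f.)

16.393 tonnes


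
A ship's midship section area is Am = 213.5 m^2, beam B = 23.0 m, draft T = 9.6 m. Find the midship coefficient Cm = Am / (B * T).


Formula: Cm = Am / (B * T)
Step 1 — B * T = 23.0 * 9.6 = 220.8 m^2
Step 2 — Cm = 213.5 / 220.8 ≈ 0.96694 (5 s.f.)

0.96694


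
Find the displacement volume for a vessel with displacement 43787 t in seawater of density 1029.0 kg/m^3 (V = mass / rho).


Formula: V = mass / rho
Step 1 — convert tonnes to kg: 43787 t * 1000 = 43787000 kg
Step 2 — V = 43787000 / 1029.0 ≈ 42553 m^3 (5 s.f.)

42553 m^3


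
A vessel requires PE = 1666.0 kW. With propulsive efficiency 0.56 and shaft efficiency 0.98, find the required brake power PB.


Formula: PB = PE / (eta_D * eta_S)
Step 1 — combined efficiency = eta_D * eta_S = 0.56 * 0.98 = 0.5488
Step 2 — PB = 1666.0 / 0.5488 ≈ 3035.7 kW (5 s.f.)

3035.7 kW


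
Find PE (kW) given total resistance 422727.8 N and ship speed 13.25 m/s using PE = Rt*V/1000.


Formula: PE = Rt * V / 1000 (kW)
Step 1 — PE (W) = 422727.8 * 13.25 = 5601143.35 W
Step 2 — PE (kW) = 5601143.35 / 1000 ≈ 5601.1 kW (5 s.f.)

5601.1 kW


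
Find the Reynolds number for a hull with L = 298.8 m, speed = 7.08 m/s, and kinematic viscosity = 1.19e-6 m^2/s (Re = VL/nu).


Formula: Re = V * L / nu
Step 1 — V * L = 7.08 * 298.8 = 2115.504 m^2/s
Step 2 — Re = 2115.504 / 1.19e-6 = 1.78e+09

1.78e+09


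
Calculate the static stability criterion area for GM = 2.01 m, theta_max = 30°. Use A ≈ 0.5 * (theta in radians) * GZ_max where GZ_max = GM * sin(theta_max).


Formula: GZ_max = GM * sin(theta); Area = 0.5 * theta_rad * GZ_max
Step 1 — GZ_max = 2.01 * sin(30°) = 2.01 * 0.5 = 1.005 m
Step 2 — theta_rad = 30 * pi/180 = 0.523599 rad
Step 3 — Area = 0.5 * 0.523599 * 1.005 ≈ 0.26311 m·rad (5 s.f.)

0.26311 m·rad


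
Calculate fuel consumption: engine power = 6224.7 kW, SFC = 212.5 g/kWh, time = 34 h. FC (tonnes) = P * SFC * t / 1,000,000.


Formula: FC (tonnes) = P * SFC * t / 1,000,000
Step 1 — P * SFC * t = 6224.7 * 212.5 * 34 = 44973457.5 g
Step 2 — FC (tonnes) = 44973457.5 / 1,000,000 ≈ 44.973 tonnes (5 s.f.)

44.973 tonnes


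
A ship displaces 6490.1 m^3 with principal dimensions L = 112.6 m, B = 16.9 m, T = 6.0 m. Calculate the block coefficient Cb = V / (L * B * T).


Formula: Cb = V / (L * B * T)
Step 1 — L * B * T = 112.6 * 16.9 * 6.0 = 11417.64 m^3
Step 2 — Cb = 6490.1 / 11417.64 ≈ 0.56843 (5 s.f.)

0.56843


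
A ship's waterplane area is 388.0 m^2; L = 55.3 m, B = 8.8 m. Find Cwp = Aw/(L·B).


Formula: Cwp = Aw / (L * B)
Step 1 — L * B = 55.3 * 8.8 = 486.64 m^2
Step 2 — Cwp = 388.0 / 486.64 ≈ 0.79730 (5 s.f.)

0.79730


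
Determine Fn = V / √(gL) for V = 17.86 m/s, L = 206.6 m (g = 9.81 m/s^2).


Formula: Fn = V / sqrt(g * L)
Step 1 — g * L = 9.81 * 206.6 = 2026.746
Step 2 — sqrt(g * L) = sqrt(2026.746) = 45.019396
Step 3 — Fn = 17.86 / 45.019396 ≈ 0.39672 (5 s.f.)

0.39672


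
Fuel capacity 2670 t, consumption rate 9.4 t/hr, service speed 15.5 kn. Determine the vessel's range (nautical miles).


Formula: endurance = fuel / rate; range = endurance * speed
Step 1 — endurance = 2670 / 9.4 = 284.0426 hours
Step 2 — range = 284.0426 * 15.5 ≈ 4402.7 nautical miles (5 s.f.)

4402.7 NM


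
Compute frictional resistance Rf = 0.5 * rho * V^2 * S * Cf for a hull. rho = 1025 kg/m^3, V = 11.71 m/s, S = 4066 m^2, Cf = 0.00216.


Formula: Rf = 0.5 * rho * V^2 * S * Cf
Step 1 — V^2 = 11.71^2 = 137.1241
Step 2 — 0.5 * rho * V^2 = 0.5 * 1025 * 137.1241 = 70276.10125
Step 3 — Rf = 70276.10125 * 4066 * 0.00216 ≈ 617200 N (5 s.f.)

617200 N


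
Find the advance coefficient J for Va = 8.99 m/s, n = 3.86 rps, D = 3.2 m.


Formula: J = Va / (n * D)
Step 1 — n * D = 3.86 * 3.2 = 12.352
Step 2 — J = 8.99 / 12.352 ≈ 0.72782 (5 s.f.)

0.72782


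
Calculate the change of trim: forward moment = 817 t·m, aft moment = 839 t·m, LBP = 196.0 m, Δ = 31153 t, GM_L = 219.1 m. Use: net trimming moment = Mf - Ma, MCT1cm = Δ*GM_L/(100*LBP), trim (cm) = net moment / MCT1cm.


Formula: net trimming moment = Mf - Ma; MCT1cm = Δ*GM_L/(100*LBP); trim = net moment / MCT1cm
Step 1 — net trimming moment = 817 - 839 = -22 t·m
Step 2 — MCT1cm = 31153 * 219.1 / (100 * 196.0) = 348.246 t·m/cm
Step 3 — trim = -22 / 348.246 ≈ -0.063174 cm (5 s.f.)

-0.063174 cm


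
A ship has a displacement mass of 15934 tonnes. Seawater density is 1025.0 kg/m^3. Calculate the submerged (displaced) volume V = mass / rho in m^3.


Formula: V = mass / rho
Step 1 — convert tonnes to kg: 15934 t * 1000 = 15934000 kg
Step 2 — V = 15934000 / 1025.0 ≈ 15545 m^3 (5 s.f.)

15545 m^3


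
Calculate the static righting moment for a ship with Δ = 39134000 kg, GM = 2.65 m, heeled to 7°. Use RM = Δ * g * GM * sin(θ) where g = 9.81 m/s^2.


Formula: GZ = GM * sin(theta); RM = disp * g * GZ
Step 1 — GZ = 2.65 * sin(7°) = 2.65 * 0.121869 = 0.322953 m
Step 2 — RM = 39134000 * 9.81 * 0.322953 ≈ 123980000 N·m (5 s.f.)

123980000 N·m


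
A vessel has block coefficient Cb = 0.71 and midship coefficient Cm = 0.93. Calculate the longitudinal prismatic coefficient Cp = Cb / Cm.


Formula: Cp = Cb / Cm
Substituting: Cp = 0.71 / 0.93
Result: Cp ≈ 0.76344 (5 s.f.)

0.76344


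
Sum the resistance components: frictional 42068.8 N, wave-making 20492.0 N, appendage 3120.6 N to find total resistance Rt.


Formula: Rt = Rf + Rw + Ra
Substituting: Rt = 42068.8 + 20492.0 + 3120.6
Result: Rt = 65681.4 N

65681.4 N


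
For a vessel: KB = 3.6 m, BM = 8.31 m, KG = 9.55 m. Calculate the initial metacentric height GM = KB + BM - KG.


Formula: GM = KB + BM - KG
Step 1 — KM = KB + BM = 3.6 + 8.31 = 11.91 m
Step 2 — GM = KM - KG = 11.91 - 9.55 = 2.36 m

2.36 m


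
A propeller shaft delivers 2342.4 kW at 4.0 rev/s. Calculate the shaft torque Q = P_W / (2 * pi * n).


Formula: Q = P_W / (2 * pi * n)
Step 1 — P_W = 2342.4 kW * 1000 = 2342400.0 W
Step 2 — 2 * pi * n = 2 * pi * 4.0 = 25.132741
Step 3 — Q = 2342400.0 / 25.132741 ≈ 93201 N·m (5 s.f.)

93201 N·m


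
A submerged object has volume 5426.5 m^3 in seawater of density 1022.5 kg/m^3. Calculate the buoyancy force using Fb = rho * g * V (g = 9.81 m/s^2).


Formula: Fb = rho * g * V
Substituting: Fb = 1022.5 * 9.81 * 5426.5
Intermediate: 1022.5 * 9.81 = 10030.725
Result: Fb = 10030.725 * 5426.5 ≈ 54432000 N (5 s.f.)

54432000 N


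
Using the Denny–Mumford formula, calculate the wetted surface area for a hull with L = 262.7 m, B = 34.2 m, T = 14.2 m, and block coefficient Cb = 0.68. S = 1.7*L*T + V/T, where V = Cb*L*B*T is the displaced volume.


Formula: S = 1.7*L*T + V/T with V = Cb*L*B*T, i.e. S = L * (1.7*T + Cb*B)
Step 1 — 1.7*T = 1.7 * 14.2 = 24.14 m
Step 2 — Cb*B = 0.68 * 34.2 = 23.256 m
Step 3 — 1.7*T + Cb*B = 24.14 + 23.256 = 47.396 m
Step 4 — S = 262.7 * 47.396 ≈ 12451 m^2 (5 s.f.)

12451 m^2


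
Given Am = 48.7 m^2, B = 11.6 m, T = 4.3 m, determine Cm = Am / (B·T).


Formula: Cm = Am / (B * T)
Step 1 — B * T = 11.6 * 4.3 = 49.88 m^2
Step 2 — Cm = 48.7 / 49.88 ≈ 0.97634 (5 s.f.)

0.97634


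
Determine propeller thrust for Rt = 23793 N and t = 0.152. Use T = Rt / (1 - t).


Formula: T = Rt / (1 - t)
Step 1 — (1 - t) = 1 - 0.152 = 0.848
Step 2 — T = 23793 / 0.848 ≈ 28058 N (5 s.f.)

28058 N


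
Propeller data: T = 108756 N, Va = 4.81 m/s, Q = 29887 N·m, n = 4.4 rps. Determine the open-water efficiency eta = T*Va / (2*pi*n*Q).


Formula: eta = T * Va / (2 * pi * n * Q)
Step 1 — numerator = T * Va = 108756 * 4.81 = 523116.36
Step 2 — 2 * pi * n = 2 * pi * 4.4 = 27.646015
Step 3 — denominator = 27.646015 * 29887 = 826256.45
Step 4 — eta = 523116.36 / 826256.45 ≈ 0.63312 (5 s.f.)

0.63312


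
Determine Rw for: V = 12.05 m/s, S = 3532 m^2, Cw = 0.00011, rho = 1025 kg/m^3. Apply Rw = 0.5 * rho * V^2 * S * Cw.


Formula: Rw = 0.5 * rho * V^2 * S * Cw
Step 1 — V^2 = 12.05^2 = 145.2025
Step 2 — 0.5 * rho * V^2 = 0.5 * 1025 * 145.2025 = 74416.28125
Step 3 — Rw = 74416.28125 * 3532 * 0.00011 ≈ 28912 N (5 s.f.)

28912 N


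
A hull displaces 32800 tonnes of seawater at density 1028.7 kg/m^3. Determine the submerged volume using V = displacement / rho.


Formula: V = mass / rho
Step 1 — convert tonnes to kg: 32800 t * 1000 = 32800000 kg
Step 2 — V = 32800000 / 1028.7 ≈ 31885 m^3 (5 s.f.)

31885 m^3


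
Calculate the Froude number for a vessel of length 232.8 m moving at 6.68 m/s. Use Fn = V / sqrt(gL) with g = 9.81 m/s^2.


Formula: Fn = V / sqrt(g * L)
Step 1 — g * L = 9.81 * 232.8 = 2283.768
Step 2 — sqrt(g * L) = sqrt(2283.768) = 47.788785
Step 3 — Fn = 6.68 / 47.788785 ≈ 0.13978 (5 s.f.)

0.13978


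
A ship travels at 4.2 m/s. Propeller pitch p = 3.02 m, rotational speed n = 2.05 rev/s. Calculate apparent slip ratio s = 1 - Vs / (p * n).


Formula: s = 1 - Vs / (p * n)
Step 1 — p * n = 3.02 * 2.05 = 6.191
Step 2 — Vs / (p*n) = 4.2 / 6.191 = 0.678404 (6 d.p.)
Step 3 — s = 1 - 0.678404 = 0.321596

0.321596


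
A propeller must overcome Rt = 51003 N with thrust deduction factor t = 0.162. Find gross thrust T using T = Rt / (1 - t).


Formula: T = Rt / (1 - t)
Step 1 — (1 - t) = 1 - 0.162 = 0.838
Step 2 — T = 51003 / 0.838 ≈ 60863 N (5 s.f.)

60863 N


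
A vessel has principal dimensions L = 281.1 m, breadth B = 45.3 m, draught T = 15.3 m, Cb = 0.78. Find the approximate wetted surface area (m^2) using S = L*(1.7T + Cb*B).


Formula: S = 1.7*L*T + V/T with V = Cb*L*B*T, i.e. S = L * (1.7*T + Cb*B)
Step 1 — 1.7*T = 1.7 * 15.3 = 26.01 m
Step 2 — Cb*B = 0.78 * 45.3 = 35.334 m
Step 3 — 1.7*T + Cb*B = 26.01 + 35.334 = 61.344 m
Step 4 — S = 281.1 * 61.344 ≈ 17244 m^2 (5 s.f.)

17244 m^2


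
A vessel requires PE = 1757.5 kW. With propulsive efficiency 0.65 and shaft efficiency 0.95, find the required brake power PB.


Formula: PB = PE / (eta_D * eta_S)
Step 1 — combined efficiency = eta_D * eta_S = 0.65 * 0.95 = 0.6175
Step 2 — PB = 1757.5 / 0.6175 ≈ 2846.2 kW (5 s.f.)

2846.2 kW


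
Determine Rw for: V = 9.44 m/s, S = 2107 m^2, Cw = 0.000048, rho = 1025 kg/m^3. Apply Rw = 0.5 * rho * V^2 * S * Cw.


Formula: Rw = 0.5 * rho * V^2 * S * Cw
Step 1 — V^2 = 9.44^2 = 89.1136
Step 2 — 0.5 * rho * V^2 = 0.5 * 1025 * 89.1136 = 45670.72
Step 3 — Rw = 45670.72 * 2107 * 0.000048 ≈ 4619.0 N (5 s.f.)

4619.0 N


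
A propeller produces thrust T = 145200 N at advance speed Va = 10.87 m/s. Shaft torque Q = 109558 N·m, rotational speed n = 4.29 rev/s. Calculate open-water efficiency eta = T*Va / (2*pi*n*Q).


Formula: eta = T * Va / (2 * pi * n * Q)
Step 1 — numerator = T * Va = 145200 * 10.87 = 1578324.0
Step 2 — 2 * pi * n = 2 * pi * 4.29 = 26.954865
Step 3 — denominator = 26.954865 * 109558 = 2953121.1
Step 4 — eta = 1578324.0 / 2953121.1 ≈ 0.53446 (5 s.f.)

0.53446


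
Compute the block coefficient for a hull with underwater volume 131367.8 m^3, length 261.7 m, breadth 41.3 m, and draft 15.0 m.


Formula: Cb = V / (L * B * T)
Step 1 — L * B * T = 261.7 * 41.3 * 15.0 = 162123.15 m^3
Step 2 — Cb = 131367.8 / 162123.15 ≈ 0.81030 (5 s.f.)

0.81030


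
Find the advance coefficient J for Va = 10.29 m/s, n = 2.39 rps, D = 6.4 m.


Formula: J = Va / (n * D)
Step 1 — n * D = 2.39 * 6.4 = 15.296
Step 2 — J = 10.29 / 15.296 ≈ 0.67272 (5 s.f.)

0.67272


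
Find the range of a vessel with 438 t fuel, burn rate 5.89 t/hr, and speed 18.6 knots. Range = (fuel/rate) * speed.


Formula: endurance = fuel / rate; range = endurance * speed
Step 1 — endurance = 438 / 5.89 = 74.3633 hours
Step 2 — range = 74.3633 * 18.6 ≈ 1383.2 nautical miles (5 s.f.)

1383.2 NM


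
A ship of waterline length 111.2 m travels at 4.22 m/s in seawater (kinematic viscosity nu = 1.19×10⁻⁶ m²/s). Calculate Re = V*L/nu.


Formula: Re = V * L / nu
Step 1 — V * L = 4.22 * 111.2 = 469.264 m^2/s
Step 2 — Re = 469.264 / 1.19e-6 = 3.94e+08

3.94e+08


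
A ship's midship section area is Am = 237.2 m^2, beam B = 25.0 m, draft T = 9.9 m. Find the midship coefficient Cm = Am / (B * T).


Formula: Cm = Am / (B * T)
Step 1 — B * T = 25.0 * 9.9 = 247.5 m^2
Step 2 — Cm = 237.2 / 247.5 ≈ 0.95838 (5 s.f.)

0.95838


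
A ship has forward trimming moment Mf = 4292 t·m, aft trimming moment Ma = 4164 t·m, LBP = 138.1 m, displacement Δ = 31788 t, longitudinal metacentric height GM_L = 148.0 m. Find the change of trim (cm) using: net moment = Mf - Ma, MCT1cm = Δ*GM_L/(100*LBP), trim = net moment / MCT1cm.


Formula: net trimming moment = Mf - Ma; MCT1cm = Δ*GM_L/(100*LBP); trim = net moment / MCT1cm
Step 1 — net trimming moment = 4292 - 4164 = 128 t·m
Step 2 — MCT1cm = 31788 * 148.0 / (100 * 138.1) = 340.6679 t·m/cm
Step 3 — trim = 128 / 340.6679 ≈ 0.37573 cm (5 s.f.)

0.37573 cm


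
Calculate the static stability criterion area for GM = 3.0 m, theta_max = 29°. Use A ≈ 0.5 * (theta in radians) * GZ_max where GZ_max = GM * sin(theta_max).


Formula: GZ_max = GM * sin(theta); Area = 0.5 * theta_rad * GZ_max
Step 1 — GZ_max = 3.0 * sin(29°) = 3.0 * 0.48481 = 1.45443 m
Step 2 — theta_rad = 29 * pi/180 = 0.506145 rad
Step 3 — Area = 0.5 * 0.506145 * 1.45443 ≈ 0.36808 m·rad (5 s.f.)

0.36808 m·rad


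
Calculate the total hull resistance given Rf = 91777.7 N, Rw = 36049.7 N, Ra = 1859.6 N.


Formula: Rt = Rf + Rw + Ra
Substituting: Rt = 91777.7 + 36049.7 + 1859.6
Result: Rt = 129687.0 N

129687.0 N


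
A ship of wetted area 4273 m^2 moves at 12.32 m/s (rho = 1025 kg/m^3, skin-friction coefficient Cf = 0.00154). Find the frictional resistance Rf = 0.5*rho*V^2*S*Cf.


Formula: Rf = 0.5 * rho * V^2 * S * Cf
Step 1 — V^2 = 12.32^2 = 151.7824
Step 2 — 0.5 * rho * V^2 = 0.5 * 1025 * 151.7824 = 77788.48
Step 3 — Rf = 77788.48 * 4273 * 0.00154 ≈ 511880 N (5 s.f.)

511880 N


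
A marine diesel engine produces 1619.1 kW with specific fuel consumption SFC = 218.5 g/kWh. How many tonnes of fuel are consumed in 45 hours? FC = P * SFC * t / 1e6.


Formula: FC (tonnes) = P * SFC * t / 1,000,000
Step 1 — P * SFC * t = 1619.1 * 218.5 * 45 = 15919800.75 g
Step 2 — FC (tonnes) = 15919800.75 / 1,000,000 ≈ 15.920 tonnes (5 s.f.)

15.920 tonnes


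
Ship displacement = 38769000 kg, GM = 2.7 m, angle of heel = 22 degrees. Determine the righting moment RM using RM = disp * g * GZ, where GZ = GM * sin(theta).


Formula: GZ = GM * sin(theta); RM = disp * g * GZ
Step 1 — GZ = 2.7 * sin(22°) = 2.7 * 0.374607 = 1.011439 m
Step 2 — RM = 38769000 * 9.81 * 1.011439 ≈ 384670000 N·m (5 s.f.)

384670000 N·m


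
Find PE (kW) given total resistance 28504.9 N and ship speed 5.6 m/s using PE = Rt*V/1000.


Formula: PE = Rt * V / 1000 (kW)
Step 1 — PE (W) = 28504.9 * 5.6 = 159627.44 W
Step 2 — PE (kW) = 159627.44 / 1000 ≈ 159.63 kW (5 s.f.)

159.63 kW


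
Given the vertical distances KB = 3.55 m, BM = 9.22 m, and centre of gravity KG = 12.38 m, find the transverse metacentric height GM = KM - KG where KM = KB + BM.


Formula: GM = KB + BM - KG
Step 1 — KM = KB + BM = 3.55 + 9.22 = 12.77 m
Step 2 — GM = KM - KG = 12.77 - 12.38 = 0.39 m

0.39 m


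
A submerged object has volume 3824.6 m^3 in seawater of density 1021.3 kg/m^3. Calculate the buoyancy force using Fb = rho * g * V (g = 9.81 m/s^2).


Formula: Fb = rho * g * V
Substituting: Fb = 1021.3 * 9.81 * 3824.6
Intermediate: 1021.3 * 9.81 = 10018.953
Result: Fb = 10018.953 * 3824.6 ≈ 38318000 N (5 s.f.)

38318000 N


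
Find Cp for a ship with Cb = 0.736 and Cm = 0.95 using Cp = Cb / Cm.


Formula: Cp = Cb / Cm
Substituting: Cp = 0.736 / 0.95
Result: Cp ≈ 0.77474 (5 s.f.)

0.77474


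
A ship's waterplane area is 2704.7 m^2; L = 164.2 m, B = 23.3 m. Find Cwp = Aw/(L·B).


Formula: Cwp = Aw / (L * B)
Step 1 — L * B = 164.2 * 23.3 = 3825.86 m^2
Step 2 — Cwp = 2704.7 / 3825.86 ≈ 0.70695 (5 s.f.)

0.70695


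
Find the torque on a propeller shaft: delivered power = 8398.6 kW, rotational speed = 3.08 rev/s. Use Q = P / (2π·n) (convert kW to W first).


Formula: Q = P_W / (2 * pi * n)
Step 1 — P_W = 8398.6 kW * 1000 = 8398600.0 W
Step 2 — 2 * pi * n = 2 * pi * 3.08 = 19.352211
Step 3 — Q = 8398600.0 / 19.352211 ≈ 433990 N·m (5 s.f.)

433990 N·m


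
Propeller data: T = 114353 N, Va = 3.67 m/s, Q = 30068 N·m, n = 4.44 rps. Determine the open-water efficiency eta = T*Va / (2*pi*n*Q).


Formula: eta = T * Va / (2 * pi * n * Q)
Step 1 — numerator = T * Va = 114353 * 3.67 = 419675.51
Step 2 — 2 * pi * n = 2 * pi * 4.44 = 27.897343
Step 3 — denominator = 27.897343 * 30068 = 838817.31
Step 4 — eta = 419675.51 / 838817.31 ≈ 0.50032 (5 s.f.)

0.50032


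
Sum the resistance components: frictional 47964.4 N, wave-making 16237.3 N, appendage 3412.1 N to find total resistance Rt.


Formula: Rt = Rf + Rw + Ra
Substituting: Rt = 47964.4 + 16237.3 + 3412.1
Result: Rt = 67613.8 N

67613.8 N


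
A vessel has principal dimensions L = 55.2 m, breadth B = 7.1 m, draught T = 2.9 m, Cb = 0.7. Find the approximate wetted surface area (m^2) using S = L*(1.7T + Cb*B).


Formula: S = 1.7*L*T + V/T with V = Cb*L*B*T, i.e. S = L * (1.7*T + Cb*B)
Step 1 — 1.7*T = 1.7 * 2.9 = 4.93 m
Step 2 — Cb*B = 0.7 * 7.1 = 4.97 m
Step 3 — 1.7*T + Cb*B = 4.93 + 4.97 = 9.9 m
Step 4 — S = 55.2 * 9.9 ≈ 546.48 m^2 (5 s.f.)

546.48 m^2


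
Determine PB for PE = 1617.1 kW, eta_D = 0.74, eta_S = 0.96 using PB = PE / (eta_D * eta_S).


Formula: PB = PE / (eta_D * eta_S)
Step 1 — combined efficiency = eta_D * eta_S = 0.74 * 0.96 = 0.7104
Step 2 — PB = 1617.1 / 0.7104 ≈ 2276.3 kW (5 s.f.)

2276.3 kW


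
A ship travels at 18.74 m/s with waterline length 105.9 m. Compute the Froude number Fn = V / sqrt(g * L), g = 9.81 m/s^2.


Formula: Fn = V / sqrt(g * L)
Step 1 — g * L = 9.81 * 105.9 = 1038.879
Step 2 — sqrt(g * L) = sqrt(1038.879) = 32.231646
Step 3 — Fn = 18.74 / 32.231646 ≈ 0.58142 (5 s.f.)

0.58142


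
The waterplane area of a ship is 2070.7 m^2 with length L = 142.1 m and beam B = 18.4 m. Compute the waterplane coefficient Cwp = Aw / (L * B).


Formula: Cwp = Aw / (L * B)
Step 1 — L * B = 142.1 * 18.4 = 2614.64 m^2
Step 2 — Cwp = 2070.7 / 2614.64 ≈ 0.79196 (5 s.f.)

0.79196


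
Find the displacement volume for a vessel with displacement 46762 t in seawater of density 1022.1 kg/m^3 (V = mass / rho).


Formula: V = mass / rho
Step 1 — convert tonnes to kg: 46762 t * 1000 = 46762000 kg
Step 2 — V = 46762000 / 1022.1 ≈ 45751 m^3 (5 s.f.)

45751 m^3


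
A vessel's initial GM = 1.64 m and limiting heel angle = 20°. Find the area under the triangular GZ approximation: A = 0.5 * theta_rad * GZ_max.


Formula: GZ_max = GM * sin(theta); Area = 0.5 * theta_rad * GZ_max
Step 1 — GZ_max = 1.64 * sin(20°) = 1.64 * 0.34202 = 0.560913 m
Step 2 — theta_rad = 20 * pi/180 = 0.349066 rad
Step 3 — Area = 0.5 * 0.349066 * 0.560913 ≈ 0.097898 m·rad (5 s.f.)

0.097898 m·rad


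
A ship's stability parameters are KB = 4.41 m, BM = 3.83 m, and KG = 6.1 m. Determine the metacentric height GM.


Formula: GM = KB + BM - KG
Step 1 — KM = KB + BM = 4.41 + 3.83 = 8.24 m
Step 2 — GM = KM - KG = 8.24 - 6.1 = 2.14 m

2.14 m


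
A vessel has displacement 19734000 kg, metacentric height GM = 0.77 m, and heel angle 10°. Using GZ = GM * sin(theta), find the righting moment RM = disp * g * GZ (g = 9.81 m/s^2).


Formula: GZ = GM * sin(theta); RM = disp * g * GZ
Step 1 — GZ = 0.77 * sin(10°) = 0.77 * 0.173648 = 0.133709 m
Step 2 — RM = 19734000 * 9.81 * 0.133709 ≈ 25885000 N·m (5 s.f.)

25885000 N·m


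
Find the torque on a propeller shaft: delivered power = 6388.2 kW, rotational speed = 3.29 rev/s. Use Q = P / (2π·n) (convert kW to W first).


Formula: Q = P_W / (2 * pi * n)
Step 1 — P_W = 6388.2 kW * 1000 = 6388200.0 W
Step 2 — 2 * pi * n = 2 * pi * 3.29 = 20.67168
Step 3 — Q = 6388200.0 / 20.67168 ≈ 309030 N·m (5 s.f.)

309030 N·m


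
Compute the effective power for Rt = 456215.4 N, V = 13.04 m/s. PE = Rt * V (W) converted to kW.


Formula: PE = Rt * V / 1000 (kW)
Step 1 — PE (W) = 456215.4 * 13.04 = 5949048.816 W
Step 2 — PE (kW) = 5949048.816 / 1000 ≈ 5949.0 kW (5 s.f.)

5949.0 kW


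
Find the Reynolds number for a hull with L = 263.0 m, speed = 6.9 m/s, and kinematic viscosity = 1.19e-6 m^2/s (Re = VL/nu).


Formula: Re = V * L / nu
Step 1 — V * L = 6.9 * 263.0 = 1814.7 m^2/s
Step 2 — Re = 1814.7 / 1.19e-6 = 1.52e+09

1.52e+09


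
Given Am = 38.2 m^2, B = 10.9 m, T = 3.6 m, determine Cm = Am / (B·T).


Formula: Cm = Am / (B * T)
Step 1 — B * T = 10.9 * 3.6 = 39.24 m^2
Step 2 — Cm = 38.2 / 39.24 ≈ 0.97350 (5 s.f.)

0.97350


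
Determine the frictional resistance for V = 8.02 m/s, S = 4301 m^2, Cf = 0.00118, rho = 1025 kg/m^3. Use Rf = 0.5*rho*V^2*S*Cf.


Formula: Rf = 0.5 * rho * V^2 * S * Cf
Step 1 — V^2 = 8.02^2 = 64.3204
Step 2 — 0.5 * rho * V^2 = 0.5 * 1025 * 64.3204 = 32964.205
Step 3 — Rf = 32964.205 * 4301 * 0.00118 ≈ 167300 N (5 s.f.)

167300 N


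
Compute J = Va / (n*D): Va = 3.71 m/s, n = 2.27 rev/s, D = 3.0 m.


Formula: J = Va / (n * D)
Step 1 — n * D = 2.27 * 3.0 = 6.81
Step 2 — J = 3.71 / 6.81 ≈ 0.54479 (5 s.f.)

0.54479


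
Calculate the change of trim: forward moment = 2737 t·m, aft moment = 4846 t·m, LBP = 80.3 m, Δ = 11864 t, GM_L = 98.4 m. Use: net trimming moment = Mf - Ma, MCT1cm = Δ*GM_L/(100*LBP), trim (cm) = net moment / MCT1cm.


Formula: net trimming moment = Mf - Ma; MCT1cm = Δ*GM_L/(100*LBP); trim = net moment / MCT1cm
Step 1 — net trimming moment = 2737 - 4846 = -2109 t·m
Step 2 — MCT1cm = 11864 * 98.4 / (100 * 80.3) = 145.382 t·m/cm
Step 3 — trim = -2109 / 145.382 ≈ -14.507 cm (5 s.f.)

-14.507 cm


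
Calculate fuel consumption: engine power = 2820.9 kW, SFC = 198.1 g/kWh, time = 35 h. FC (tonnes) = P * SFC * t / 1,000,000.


Formula: FC (tonnes) = P * SFC * t / 1,000,000
Step 1 — P * SFC * t = 2820.9 * 198.1 * 35 = 19558710.15 g
Step 2 — FC (tonnes) = 19558710.15 / 1,000,000 ≈ 19.559 tonnes (5 s.f.)

19.559 tonnes


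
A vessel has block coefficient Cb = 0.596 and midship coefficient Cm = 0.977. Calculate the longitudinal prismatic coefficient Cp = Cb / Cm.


Formula: Cp = Cb / Cm
Substituting: Cp = 0.596 / 0.977
Result: Cp ≈ 0.61003 (5 s.f.)

0.61003


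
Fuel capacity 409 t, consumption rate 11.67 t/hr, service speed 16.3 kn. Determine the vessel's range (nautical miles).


Formula: endurance = fuel / rate; range = endurance * speed
Step 1 — endurance = 409 / 11.67 = 35.0471 hours
Step 2 — range = 35.0471 * 16.3 ≈ 571.27 nautical miles (5 s.f.)

571.27 NM


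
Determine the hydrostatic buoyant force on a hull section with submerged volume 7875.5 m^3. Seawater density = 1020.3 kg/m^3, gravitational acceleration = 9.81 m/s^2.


Formula: Fb = rho * g * V
Substituting: Fb = 1020.3 * 9.81 * 7875.5
Intermediate: 1020.3 * 9.81 = 10009.143
Result: Fb = 10009.143 * 7875.5 ≈ 78827000 N (5 s.f.)

78827000 N


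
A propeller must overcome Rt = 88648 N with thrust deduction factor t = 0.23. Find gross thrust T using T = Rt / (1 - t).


Formula: T = Rt / (1 - t)
Step 1 — (1 - t) = 1 - 0.23 = 0.77
Step 2 — T = 88648 / 0.77 ≈ 115130 N (5 s.f.)

115130 N


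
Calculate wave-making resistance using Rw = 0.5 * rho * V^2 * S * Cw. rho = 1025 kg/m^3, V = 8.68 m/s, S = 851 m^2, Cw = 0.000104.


Formula: Rw = 0.5 * rho * V^2 * S * Cw
Step 1 — V^2 = 8.68^2 = 75.3424
Step 2 — 0.5 * rho * V^2 = 0.5 * 1025 * 75.3424 = 38612.98
Step 3 — Rw = 38612.98 * 851 * 0.000104 ≈ 3417.4 N (5 s.f.)

3417.4 N


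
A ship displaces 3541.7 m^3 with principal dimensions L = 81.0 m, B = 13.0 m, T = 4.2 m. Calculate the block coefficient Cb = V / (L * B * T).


Formula: Cb = V / (L * B * T)
Step 1 — L * B * T = 81.0 * 13.0 * 4.2 = 4422.6 m^3
Step 2 — Cb = 3541.7 / 4422.6 ≈ 0.80082 (5 s.f.)

0.80082


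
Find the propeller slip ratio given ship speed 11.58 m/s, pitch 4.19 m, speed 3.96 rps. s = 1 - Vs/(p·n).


Formula: s = 1 - Vs / (p * n)
Step 1 — p * n = 4.19 * 3.96 = 16.5924
Step 2 — Vs / (p*n) = 11.58 / 16.5924 = 0.69791 (6 d.p.)
Step 3 — s = 1 - 0.69791 = 0.30209

0.30209


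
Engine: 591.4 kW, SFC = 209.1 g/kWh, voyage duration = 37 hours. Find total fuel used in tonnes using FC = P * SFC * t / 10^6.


Formula: FC (tonnes) = P * SFC * t / 1,000,000
Step 1 — P * SFC * t = 591.4 * 209.1 * 37 = 4575484.38 g
Step 2 — FC (tonnes) = 4575484.38 / 1,000,000 ≈ 4.5755 tonnes (5 s.f.)

4.5755 tonnes


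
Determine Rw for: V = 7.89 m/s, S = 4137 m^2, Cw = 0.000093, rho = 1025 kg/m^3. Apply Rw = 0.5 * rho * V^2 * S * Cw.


Formula: Rw = 0.5 * rho * V^2 * S * Cw
Step 1 — V^2 = 7.89^2 = 62.2521
Step 2 — 0.5 * rho * V^2 = 0.5 * 1025 * 62.2521 = 31904.20125
Step 3 — Rw = 31904.20125 * 4137 * 0.000093 ≈ 12275 N (5 s.f.)

12275 N


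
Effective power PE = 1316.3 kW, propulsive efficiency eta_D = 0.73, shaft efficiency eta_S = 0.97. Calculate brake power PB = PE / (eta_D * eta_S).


Formula: PB = PE / (eta_D * eta_S)
Step 1 — combined efficiency = eta_D * eta_S = 0.73 * 0.97 = 0.7081
Step 2 — PB = 1316.3 / 0.7081 ≈ 1858.9 kW (5 s.f.)

1858.9 kW


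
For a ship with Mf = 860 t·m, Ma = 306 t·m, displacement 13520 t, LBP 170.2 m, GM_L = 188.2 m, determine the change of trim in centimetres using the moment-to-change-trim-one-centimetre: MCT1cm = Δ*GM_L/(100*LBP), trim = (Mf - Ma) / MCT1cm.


Formula: net trimming moment = Mf - Ma; MCT1cm = Δ*GM_L/(100*LBP); trim = net moment / MCT1cm
Step 1 — net trimming moment = 860 - 306 = 554 t·m
Step 2 — MCT1cm = 13520 * 188.2 / (100 * 170.2) = 149.4985 t·m/cm
Step 3 — trim = 554 / 149.4985 ≈ 3.7057 cm (5 s.f.)

3.7057 cm


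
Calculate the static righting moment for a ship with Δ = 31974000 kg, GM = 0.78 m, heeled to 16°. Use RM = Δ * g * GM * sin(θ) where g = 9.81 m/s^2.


Formula: GZ = GM * sin(theta); RM = disp * g * GZ
Step 1 — GZ = 0.78 * sin(16°) = 0.78 * 0.275637 = 0.214997 m
Step 2 — RM = 31974000 * 9.81 * 0.214997 ≈ 67437000 N·m (5 s.f.)

67437000 N·m


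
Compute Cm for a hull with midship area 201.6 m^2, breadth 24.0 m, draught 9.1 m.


Formula: Cm = Am / (B * T)
Step 1 — B * T = 24.0 * 9.1 = 218.4 m^2
Step 2 — Cm = 201.6 / 218.4 ≈ 0.92308 (5 s.f.)

0.92308


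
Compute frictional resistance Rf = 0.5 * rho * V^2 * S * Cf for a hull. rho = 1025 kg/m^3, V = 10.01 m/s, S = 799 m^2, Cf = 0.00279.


Formula: Rf = 0.5 * rho * V^2 * S * Cf
Step 1 — V^2 = 10.01^2 = 100.2001
Step 2 — 0.5 * rho * V^2 = 0.5 * 1025 * 100.2001 = 51352.55125
Step 3 — Rf = 51352.55125 * 799 * 0.00279 ≈ 114480 N (5 s.f.)

114480 N


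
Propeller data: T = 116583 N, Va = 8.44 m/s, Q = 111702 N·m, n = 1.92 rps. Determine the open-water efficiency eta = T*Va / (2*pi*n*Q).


Formula: eta = T * Va / (2 * pi * n * Q)
Step 1 — numerator = T * Va = 116583 * 8.44 = 983960.52
Step 2 — 2 * pi * n = 2 * pi * 1.92 = 12.063716
Step 3 — denominator = 12.063716 * 111702 = 1347541.2
Step 4 — eta = 983960.52 / 1347541.2 ≈ 0.73019 (5 s.f.)

0.73019


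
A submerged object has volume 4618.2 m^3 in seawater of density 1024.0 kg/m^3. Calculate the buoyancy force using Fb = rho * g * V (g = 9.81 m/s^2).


Formula: Fb = rho * g * V
Substituting: Fb = 1024.0 * 9.81 * 4618.2
Intermediate: 1024.0 * 9.81 = 10045.44
Result: Fb = 10045.44 * 4618.2 ≈ 46392000 N (5 s.f.)

46392000 N


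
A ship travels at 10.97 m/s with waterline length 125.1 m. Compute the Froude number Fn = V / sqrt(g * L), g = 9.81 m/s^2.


Formula: Fn = V / sqrt(g * L)
Step 1 — g * L = 9.81 * 125.1 = 1227.231
Step 2 — sqrt(g * L) = sqrt(1227.231) = 35.031857
Step 3 — Fn = 10.97 / 35.031857 ≈ 0.31314 (5 s.f.)

0.31314


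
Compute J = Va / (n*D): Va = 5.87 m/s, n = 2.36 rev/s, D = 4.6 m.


Formula: J = Va / (n * D)
Step 1 — n * D = 2.36 * 4.6 = 10.856
Step 2 — J = 5.87 / 10.856 ≈ 0.54071 (5 s.f.)

0.54071


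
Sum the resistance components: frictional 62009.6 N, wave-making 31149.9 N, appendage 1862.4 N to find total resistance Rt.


Formula: Rt = Rf + Rw + Ra
Substituting: Rt = 62009.6 + 31149.9 + 1862.4
Result: Rt = 95021.9 N

95021.9 N


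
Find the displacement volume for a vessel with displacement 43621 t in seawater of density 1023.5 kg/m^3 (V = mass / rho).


Formula: V = mass / rho
Step 1 — convert tonnes to kg: 43621 t * 1000 = 43621000 kg
Step 2 — V = 43621000 / 1023.5 ≈ 42619 m^3 (5 s.f.)

42619 m^3


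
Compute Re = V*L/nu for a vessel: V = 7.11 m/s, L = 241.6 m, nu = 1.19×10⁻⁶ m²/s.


Formula: Re = V * L / nu
Step 1 — V * L = 7.11 * 241.6 = 1717.776 m^2/s
Step 2 — Re = 1717.776 / 1.19e-6 = 1.44e+09

1.44e+09


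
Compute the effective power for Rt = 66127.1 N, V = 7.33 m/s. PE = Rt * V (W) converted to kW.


Formula: PE = Rt * V / 1000 (kW)
Step 1 — PE (W) = 66127.1 * 7.33 = 484711.643 W
Step 2 — PE (kW) = 484711.643 / 1000 ≈ 484.71 kW (5 s.f.)

484.71 kW


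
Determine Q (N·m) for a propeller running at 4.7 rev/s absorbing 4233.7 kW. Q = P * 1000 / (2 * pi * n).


Formula: Q = P_W / (2 * pi * n)
Step 1 — P_W = 4233.7 kW * 1000 = 4233700.0 W
Step 2 — 2 * pi * n = 2 * pi * 4.7 = 29.530971
Step 3 — Q = 4233700.0 / 29.530971 ≈ 143360 N·m (5 s.f.)

143360 N·m


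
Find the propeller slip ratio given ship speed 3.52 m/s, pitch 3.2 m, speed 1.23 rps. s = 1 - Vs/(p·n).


Formula: s = 1 - Vs / (p * n)
Step 1 — p * n = 3.2 * 1.23 = 3.936
Step 2 — Vs / (p*n) = 3.52 / 3.936 = 0.894309 (6 d.p.)
Step 3 — s = 1 - 0.894309 = 0.105691

0.105691


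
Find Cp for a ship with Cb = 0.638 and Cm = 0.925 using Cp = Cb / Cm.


Formula: Cp = Cb / Cm
Substituting: Cp = 0.638 / 0.925
Result: Cp ≈ 0.68973 (5 s.f.)

0.68973


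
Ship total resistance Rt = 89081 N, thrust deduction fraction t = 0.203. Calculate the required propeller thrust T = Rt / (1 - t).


Formula: T = Rt / (1 - t)
Step 1 — (1 - t) = 1 - 0.203 = 0.797
Step 2 — T = 89081 / 0.797 ≈ 111770 N (5 s.f.)

111770 N


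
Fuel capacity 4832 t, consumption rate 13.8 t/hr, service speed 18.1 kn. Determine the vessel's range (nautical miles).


Formula: endurance = fuel / rate; range = endurance * speed
Step 1 — endurance = 4832 / 13.8 = 350.1449 hours
Step 2 — range = 350.1449 * 18.1 ≈ 6337.6 nautical miles (5 s.f.)

6337.6 NM


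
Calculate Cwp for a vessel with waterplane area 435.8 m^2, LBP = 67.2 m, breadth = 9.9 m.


Formula: Cwp = Aw / (L * B)
Step 1 — L * B = 67.2 * 9.9 = 665.28 m^2
Step 2 — Cwp = 435.8 / 665.28 ≈ 0.65506 (5 s.f.)

0.65506


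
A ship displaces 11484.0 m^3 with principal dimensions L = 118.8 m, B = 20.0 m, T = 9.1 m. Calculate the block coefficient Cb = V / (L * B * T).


Formula: Cb = V / (L * B * T)
Step 1 — L * B * T = 118.8 * 20.0 * 9.1 = 21621.6 m^3
Step 2 — Cb = 11484.0 / 21621.6 ≈ 0.53114 (5 s.f.)

0.53114


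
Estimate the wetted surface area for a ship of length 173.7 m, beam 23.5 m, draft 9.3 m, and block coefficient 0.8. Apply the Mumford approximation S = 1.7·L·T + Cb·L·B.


Formula: S = 1.7*L*T + V/T with V = Cb*L*B*T, i.e. S = L * (1.7*T + Cb*B)
Step 1 — 1.7*T = 1.7 * 9.3 = 15.81 m
Step 2 — Cb*B = 0.8 * 23.5 = 18.8 m
Step 3 — 1.7*T + Cb*B = 15.81 + 18.8 = 34.61 m
Step 4 — S = 173.7 * 34.61 ≈ 6011.8 m^2 (5 s.f.)

6011.8 m^2


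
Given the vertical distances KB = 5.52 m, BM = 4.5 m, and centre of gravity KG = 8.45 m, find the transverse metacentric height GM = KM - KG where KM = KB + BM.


Formula: GM = KB + BM - KG
Step 1 — KM = KB + BM = 5.52 + 4.5 = 10.02 m
Step 2 — GM = KM - KG = 10.02 - 8.45 = 1.57 m

1.57 m


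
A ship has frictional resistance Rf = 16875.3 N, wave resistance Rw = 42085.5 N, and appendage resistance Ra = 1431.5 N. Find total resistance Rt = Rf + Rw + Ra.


Formula: Rt = Rf + Rw + Ra
Substituting: Rt = 16875.3 + 42085.5 + 1431.5
Result: Rt = 60392.3 N

60392.3 N


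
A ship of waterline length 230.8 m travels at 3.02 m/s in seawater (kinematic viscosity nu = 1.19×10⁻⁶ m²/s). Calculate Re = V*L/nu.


Formula: Re = V * L / nu
Step 1 — V * L = 3.02 * 230.8 = 697.016 m^2/s
Step 2 — Re = 697.016 / 1.19e-6 = 5.86e+08

5.86e+08


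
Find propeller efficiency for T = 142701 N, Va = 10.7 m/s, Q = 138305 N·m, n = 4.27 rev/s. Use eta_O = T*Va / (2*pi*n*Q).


Formula: eta = T * Va / (2 * pi * n * Q)
Step 1 — numerator = T * Va = 142701 * 10.7 = 1526900.7
Step 2 — 2 * pi * n = 2 * pi * 4.27 = 26.829201
Step 3 — denominator = 26.829201 * 138305 = 3710612.64
Step 4 — eta = 1526900.7 / 3710612.64 ≈ 0.41150 (5 s.f.)

0.41150


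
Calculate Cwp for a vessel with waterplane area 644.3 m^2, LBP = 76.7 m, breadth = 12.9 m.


Formula: Cwp = Aw / (L * B)
Step 1 — L * B = 76.7 * 12.9 = 989.43 m^2
Step 2 — Cwp = 644.3 / 989.43 ≈ 0.65118 (5 s.f.)

0.65118


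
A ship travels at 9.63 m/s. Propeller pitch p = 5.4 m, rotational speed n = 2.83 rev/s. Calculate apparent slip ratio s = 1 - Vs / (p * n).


Formula: s = 1 - Vs / (p * n)
Step 1 — p * n = 5.4 * 2.83 = 15.282
Step 2 — Vs / (p*n) = 9.63 / 15.282 = 0.630153 (6 d.p.)
Step 3 — s = 1 - 0.630153 = 0.369847

0.369847


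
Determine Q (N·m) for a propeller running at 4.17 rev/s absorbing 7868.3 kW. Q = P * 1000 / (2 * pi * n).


Formula: Q = P_W / (2 * pi * n)
Step 1 — P_W = 7868.3 kW * 1000 = 7868300.0 W
Step 2 — 2 * pi * n = 2 * pi * 4.17 = 26.200883
Step 3 — Q = 7868300.0 / 26.200883 ≈ 300310 N·m (5 s.f.)

300310 N·m


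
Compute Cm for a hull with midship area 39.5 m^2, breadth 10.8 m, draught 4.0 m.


Formula: Cm = Am / (B * T)
Step 1 — B * T = 10.8 * 4.0 = 43.2 m^2
Step 2 — Cm = 39.5 / 43.2 ≈ 0.91435 (5 s.f.)

0.91435


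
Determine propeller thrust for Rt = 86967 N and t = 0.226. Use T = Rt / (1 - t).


Formula: T = Rt / (1 - t)
Step 1 — (1 - t) = 1 - 0.226 = 0.774
Step 2 — T = 86967 / 0.774 ≈ 112360 N (5 s.f.)

112360 N


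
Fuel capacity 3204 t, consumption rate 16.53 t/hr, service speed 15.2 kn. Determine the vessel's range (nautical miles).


Formula: endurance = fuel / rate; range = endurance * speed
Step 1 — endurance = 3204 / 16.53 = 193.8294 hours
Step 2 — range = 193.8294 * 15.2 ≈ 2946.2 nautical miles (5 s.f.)

2946.2 NM
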